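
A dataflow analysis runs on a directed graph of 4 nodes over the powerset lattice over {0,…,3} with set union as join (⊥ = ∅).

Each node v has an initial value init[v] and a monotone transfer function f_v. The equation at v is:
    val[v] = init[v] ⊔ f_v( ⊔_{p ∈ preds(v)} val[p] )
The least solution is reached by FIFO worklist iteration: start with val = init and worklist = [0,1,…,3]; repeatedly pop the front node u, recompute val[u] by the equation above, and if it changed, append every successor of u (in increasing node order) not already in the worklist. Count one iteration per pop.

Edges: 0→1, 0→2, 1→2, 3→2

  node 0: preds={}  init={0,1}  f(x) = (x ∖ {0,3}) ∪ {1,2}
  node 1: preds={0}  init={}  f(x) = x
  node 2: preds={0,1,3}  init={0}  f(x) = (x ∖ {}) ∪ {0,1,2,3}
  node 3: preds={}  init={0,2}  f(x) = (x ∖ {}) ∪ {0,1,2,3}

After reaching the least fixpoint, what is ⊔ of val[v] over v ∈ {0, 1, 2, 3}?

Iteration log — 5 steps:
  step 1. node 0  ⊔preds={}  new={0,1,2}  old={0,1}  +wl: 
  step 2. node 1  ⊔preds={0,1,2}  new={0,1,2}  old={}  +wl: 
  step 3. node 2  ⊔preds={0,1,2}  new={0,1,2,3}  old={0}  +wl: 
  step 4. node 3  ⊔preds={}  new={0,1,2,3}  old={0,2}  +wl: 2
  step 5. node 2  ⊔preds={0,1,2,3}  new={0,1,2,3}  stable

Least fixpoint reached:
  node 0: {0,1,2}
  node 1: {0,1,2}
  node 2: {0,1,2,3}
  node 3: {0,1,2,3}

{0,1,2,3}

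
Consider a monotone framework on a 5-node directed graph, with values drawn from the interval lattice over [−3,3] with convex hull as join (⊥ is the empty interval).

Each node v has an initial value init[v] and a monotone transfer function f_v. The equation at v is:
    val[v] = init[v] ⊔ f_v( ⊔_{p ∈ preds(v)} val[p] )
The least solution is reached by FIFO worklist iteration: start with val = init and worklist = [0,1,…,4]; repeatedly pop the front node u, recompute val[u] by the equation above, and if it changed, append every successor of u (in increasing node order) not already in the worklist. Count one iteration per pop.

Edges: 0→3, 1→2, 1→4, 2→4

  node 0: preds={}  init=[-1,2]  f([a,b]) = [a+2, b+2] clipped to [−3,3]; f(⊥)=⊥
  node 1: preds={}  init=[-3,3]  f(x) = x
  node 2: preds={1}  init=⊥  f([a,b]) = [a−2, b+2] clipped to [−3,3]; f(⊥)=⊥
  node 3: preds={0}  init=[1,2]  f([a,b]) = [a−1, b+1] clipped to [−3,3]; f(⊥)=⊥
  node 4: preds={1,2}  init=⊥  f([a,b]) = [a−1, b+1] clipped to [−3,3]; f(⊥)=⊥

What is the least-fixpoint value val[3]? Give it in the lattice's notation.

Worklist (5 pops):
  #1 pop 0: in=⊥ → [-1,2] (no change)
  #2 pop 1: in=⊥ → [-3,3] (no change)
  #3 pop 2: in=[-3,3] → [-3,3] (was ⊥); enqueue []
  #4 pop 3: in=[-1,2] → [-2,3] (was [1,2]); enqueue []
  #5 pop 4: in=[-3,3] → [-3,3] (was ⊥); enqueue []

Fixpoint:
  val[0] = [-1,2]
  val[1] = [-3,3]
  val[2] = [-3,3]
  val[3] = [-2,3]
  val[4] = [-3,3]

[-2,3]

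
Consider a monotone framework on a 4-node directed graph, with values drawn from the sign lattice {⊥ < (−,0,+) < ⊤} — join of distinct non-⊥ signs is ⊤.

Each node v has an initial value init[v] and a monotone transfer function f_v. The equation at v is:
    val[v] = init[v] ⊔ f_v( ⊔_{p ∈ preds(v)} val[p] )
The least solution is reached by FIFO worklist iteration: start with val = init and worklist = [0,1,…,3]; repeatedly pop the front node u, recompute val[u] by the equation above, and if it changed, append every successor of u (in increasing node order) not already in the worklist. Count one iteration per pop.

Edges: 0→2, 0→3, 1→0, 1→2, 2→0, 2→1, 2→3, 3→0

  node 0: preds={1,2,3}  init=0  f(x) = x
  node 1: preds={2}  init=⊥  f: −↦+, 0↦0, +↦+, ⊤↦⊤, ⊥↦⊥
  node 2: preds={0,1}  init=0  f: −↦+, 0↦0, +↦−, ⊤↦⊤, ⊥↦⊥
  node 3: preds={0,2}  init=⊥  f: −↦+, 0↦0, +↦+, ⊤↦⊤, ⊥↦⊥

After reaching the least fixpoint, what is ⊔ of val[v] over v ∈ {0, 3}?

0

Worklist (5 pops):
  #1 pop 0: in=0 → 0 (no change)
  #2 pop 1: in=0 → 0 (was ⊥); enqueue [0]
  #3 pop 2: in=0 → 0 (no change)
  #4 pop 3: in=0 → 0 (was ⊥); enqueue []
  #5 pop 0: in=0 → 0 (no change)

Fixpoint:
  val[0] = 0
  val[1] = 0
  val[2] = 0
  val[3] = 0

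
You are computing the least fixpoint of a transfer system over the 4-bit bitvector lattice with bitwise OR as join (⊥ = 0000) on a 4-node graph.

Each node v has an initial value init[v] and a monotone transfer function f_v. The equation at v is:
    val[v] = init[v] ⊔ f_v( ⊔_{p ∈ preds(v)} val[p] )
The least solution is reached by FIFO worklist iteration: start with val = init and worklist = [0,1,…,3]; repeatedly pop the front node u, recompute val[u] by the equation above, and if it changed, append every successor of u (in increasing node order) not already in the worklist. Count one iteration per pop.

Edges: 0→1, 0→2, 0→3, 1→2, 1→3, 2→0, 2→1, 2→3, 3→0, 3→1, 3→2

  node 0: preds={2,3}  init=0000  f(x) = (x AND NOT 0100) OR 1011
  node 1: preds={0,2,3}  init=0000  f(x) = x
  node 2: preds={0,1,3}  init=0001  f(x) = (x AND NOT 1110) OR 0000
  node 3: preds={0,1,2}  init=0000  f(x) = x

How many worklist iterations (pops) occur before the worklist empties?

7

Iteration log — 7 steps:
  step 1. node 0  ⊔preds=0001  new=1011  old=0000  +wl: 
  step 2. node 1  ⊔preds=1011  new=1011  old=0000  +wl: 
  step 3. node 2  ⊔preds=1011  new=0001  stable
  step 4. node 3  ⊔preds=1011  new=1011  old=0000  +wl: 0,1,2
  step 5. node 0  ⊔preds=1011  new=1011  stable
  step 6. node 1  ⊔preds=1011  new=1011  stable
  step 7. node 2  ⊔preds=1011  new=0001  stable

Least fixpoint reached:
  node 0: 1011
  node 1: 1011
  node 2: 0001
  node 3: 1011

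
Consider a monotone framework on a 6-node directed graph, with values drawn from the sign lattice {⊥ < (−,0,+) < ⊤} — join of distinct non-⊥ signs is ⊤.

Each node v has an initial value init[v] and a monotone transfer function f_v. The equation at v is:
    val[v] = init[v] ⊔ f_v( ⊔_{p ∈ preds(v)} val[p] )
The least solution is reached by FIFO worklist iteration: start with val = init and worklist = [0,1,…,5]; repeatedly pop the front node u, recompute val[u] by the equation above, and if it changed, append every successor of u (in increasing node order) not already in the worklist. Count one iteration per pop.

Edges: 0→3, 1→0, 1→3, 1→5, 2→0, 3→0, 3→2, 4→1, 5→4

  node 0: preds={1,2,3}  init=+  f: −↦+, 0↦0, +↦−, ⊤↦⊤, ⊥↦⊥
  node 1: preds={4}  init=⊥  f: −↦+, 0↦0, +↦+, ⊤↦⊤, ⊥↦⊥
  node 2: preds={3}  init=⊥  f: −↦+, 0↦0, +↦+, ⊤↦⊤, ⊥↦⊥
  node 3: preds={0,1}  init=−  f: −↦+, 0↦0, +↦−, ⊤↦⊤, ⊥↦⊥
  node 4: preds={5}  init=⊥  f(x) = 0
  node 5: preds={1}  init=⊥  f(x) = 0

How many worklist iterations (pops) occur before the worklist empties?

14

Worklist (14 pops):
  #1 pop 0: in=− → + (no change)
  #2 pop 1: in=⊥ → ⊥ (no change)
  #3 pop 2: in=− → + (was ⊥); enqueue [0]
  #4 pop 3: in=+ → − (no change)
  #5 pop 4: in=⊥ → 0 (was ⊥); enqueue [1]
  #6 pop 5: in=⊥ → 0 (was ⊥); enqueue [4]
  #7 pop 0: in=⊤ → ⊤ (was +); enqueue [3]
  #8 pop 1: in=0 → 0 (was ⊥); enqueue [0,5]
  #9 pop 4: in=0 → 0 (no change)
  #10 pop 3: in=⊤ → ⊤ (was −); enqueue [2]
  #11 pop 0: in=⊤ → ⊤ (no change)
  #12 pop 5: in=0 → 0 (no change)
  #13 pop 2: in=⊤ → ⊤ (was +); enqueue [0]
  #14 pop 0: in=⊤ → ⊤ (no change)

Fixpoint:
  val[0] = ⊤
  val[1] = 0
  val[2] = ⊤
  val[3] = ⊤
  val[4] = 0
  val[5] = 0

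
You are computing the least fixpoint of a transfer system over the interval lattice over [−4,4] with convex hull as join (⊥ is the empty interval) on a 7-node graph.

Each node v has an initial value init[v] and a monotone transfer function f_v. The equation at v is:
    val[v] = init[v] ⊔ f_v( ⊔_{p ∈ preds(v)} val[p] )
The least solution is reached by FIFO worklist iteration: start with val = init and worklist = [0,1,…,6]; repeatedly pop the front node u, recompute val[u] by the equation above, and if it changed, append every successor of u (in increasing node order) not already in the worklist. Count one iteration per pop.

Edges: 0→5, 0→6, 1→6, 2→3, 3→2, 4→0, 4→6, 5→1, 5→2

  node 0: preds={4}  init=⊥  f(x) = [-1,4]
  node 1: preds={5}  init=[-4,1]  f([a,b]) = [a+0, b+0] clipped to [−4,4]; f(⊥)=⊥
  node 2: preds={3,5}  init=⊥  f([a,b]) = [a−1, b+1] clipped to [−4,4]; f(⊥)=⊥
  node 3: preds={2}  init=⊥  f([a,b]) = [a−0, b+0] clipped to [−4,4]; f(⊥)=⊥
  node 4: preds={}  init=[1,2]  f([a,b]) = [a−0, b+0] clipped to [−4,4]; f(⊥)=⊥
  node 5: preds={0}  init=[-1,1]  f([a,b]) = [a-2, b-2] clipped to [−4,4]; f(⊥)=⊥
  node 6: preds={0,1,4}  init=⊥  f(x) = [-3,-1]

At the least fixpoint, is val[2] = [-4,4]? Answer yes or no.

yes

Iteration log — 14 steps:
  step 1. node 0  ⊔preds=[1,2]  new=[-1,4]  old=⊥  +wl: 
  step 2. node 1  ⊔preds=[-1,1]  new=[-4,1]  stable
  step 3. node 2  ⊔preds=[-1,1]  new=[-2,2]  old=⊥  +wl: 
  step 4. node 3  ⊔preds=[-2,2]  new=[-2,2]  old=⊥  +wl: 2
  step 5. node 4  ⊔preds=⊥  new=[1,2]  stable
  step 6. node 5  ⊔preds=[-1,4]  new=[-3,2]  old=[-1,1]  +wl: 1
  step 7. node 6  ⊔preds=[-4,4]  new=[-3,-1]  old=⊥  +wl: 
  step 8. node 2  ⊔preds=[-3,2]  new=[-4,3]  old=[-2,2]  +wl: 3
  step 9. node 1  ⊔preds=[-3,2]  new=[-4,2]  old=[-4,1]  +wl: 6
  step 10. node 3  ⊔preds=[-4,3]  new=[-4,3]  old=[-2,2]  +wl: 2
  step 11. node 6  ⊔preds=[-4,4]  new=[-3,-1]  stable
  step 12. node 2  ⊔preds=[-4,3]  new=[-4,4]  old=[-4,3]  +wl: 3
  step 13. node 3  ⊔preds=[-4,4]  new=[-4,4]  old=[-4,3]  +wl: 2
  step 14. node 2  ⊔preds=[-4,4]  new=[-4,4]  stable

Least fixpoint reached:
  node 0: [-1,4]
  node 1: [-4,2]
  node 2: [-4,4]
  node 3: [-4,4]
  node 4: [1,2]
  node 5: [-3,2]
  node 6: [-3,-1]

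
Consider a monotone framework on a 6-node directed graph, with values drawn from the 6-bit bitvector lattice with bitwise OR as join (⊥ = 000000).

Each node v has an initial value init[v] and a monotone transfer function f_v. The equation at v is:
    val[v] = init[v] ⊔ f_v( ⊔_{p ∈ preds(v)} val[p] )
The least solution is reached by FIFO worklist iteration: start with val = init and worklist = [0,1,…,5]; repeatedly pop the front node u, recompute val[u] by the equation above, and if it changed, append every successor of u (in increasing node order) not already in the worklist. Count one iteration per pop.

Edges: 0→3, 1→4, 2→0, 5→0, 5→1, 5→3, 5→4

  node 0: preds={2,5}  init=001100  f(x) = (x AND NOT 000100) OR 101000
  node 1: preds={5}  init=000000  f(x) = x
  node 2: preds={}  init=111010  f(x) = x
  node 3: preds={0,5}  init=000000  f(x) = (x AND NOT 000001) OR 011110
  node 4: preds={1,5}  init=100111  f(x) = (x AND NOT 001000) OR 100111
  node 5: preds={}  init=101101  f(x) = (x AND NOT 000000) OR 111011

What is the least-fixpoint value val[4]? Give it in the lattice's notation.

Trace (10 dequeues):
  [1] u=0 | in 111111 | out 111111 | prev 001100 | push {}
  [2] u=1 | in 101101 | out 101101 | prev 000000 | push {}
  [3] u=2 | in 000000 | out 111010 | ==
  [4] u=3 | in 111111 | out 111110 | prev 000000 | push {}
  [5] u=4 | in 101101 | out 100111 | ==
  [6] u=5 | in 000000 | out 111111 | prev 101101 | push {0,1,3,4}
  [7] u=0 | in 111111 | out 111111 | ==
  [8] u=1 | in 111111 | out 111111 | prev 101101 | push {}
  [9] u=3 | in 111111 | out 111110 | ==
  [10] u=4 | in 111111 | out 110111 | prev 100111 | push {}

Converged values:
  [0] 111111
  [1] 111111
  [2] 111010
  [3] 111110
  [4] 110111
  [5] 111111

110111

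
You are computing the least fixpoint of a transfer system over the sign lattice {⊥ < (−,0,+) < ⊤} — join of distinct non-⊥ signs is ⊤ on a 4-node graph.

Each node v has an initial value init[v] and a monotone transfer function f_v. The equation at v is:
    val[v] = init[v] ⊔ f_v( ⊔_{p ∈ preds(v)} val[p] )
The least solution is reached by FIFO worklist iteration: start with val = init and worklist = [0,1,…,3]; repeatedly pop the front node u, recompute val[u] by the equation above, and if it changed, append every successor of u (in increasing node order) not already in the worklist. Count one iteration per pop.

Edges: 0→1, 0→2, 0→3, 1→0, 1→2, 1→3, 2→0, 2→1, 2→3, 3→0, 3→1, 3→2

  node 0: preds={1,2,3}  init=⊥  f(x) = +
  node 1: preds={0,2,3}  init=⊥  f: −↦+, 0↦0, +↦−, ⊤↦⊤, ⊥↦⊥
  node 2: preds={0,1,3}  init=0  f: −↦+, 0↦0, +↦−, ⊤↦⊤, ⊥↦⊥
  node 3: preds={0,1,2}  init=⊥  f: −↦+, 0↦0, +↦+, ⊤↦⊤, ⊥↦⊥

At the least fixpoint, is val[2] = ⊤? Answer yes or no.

yes

Worklist (7 pops):
  #1 pop 0: in=0 → + (was ⊥); enqueue []
  #2 pop 1: in=⊤ → ⊤ (was ⊥); enqueue [0]
  #3 pop 2: in=⊤ → ⊤ (was 0); enqueue [1]
  #4 pop 3: in=⊤ → ⊤ (was ⊥); enqueue [2]
  #5 pop 0: in=⊤ → + (no change)
  #6 pop 1: in=⊤ → ⊤ (no change)
  #7 pop 2: in=⊤ → ⊤ (no change)

Fixpoint:
  val[0] = +
  val[1] = ⊤
  val[2] = ⊤
  val[3] = ⊤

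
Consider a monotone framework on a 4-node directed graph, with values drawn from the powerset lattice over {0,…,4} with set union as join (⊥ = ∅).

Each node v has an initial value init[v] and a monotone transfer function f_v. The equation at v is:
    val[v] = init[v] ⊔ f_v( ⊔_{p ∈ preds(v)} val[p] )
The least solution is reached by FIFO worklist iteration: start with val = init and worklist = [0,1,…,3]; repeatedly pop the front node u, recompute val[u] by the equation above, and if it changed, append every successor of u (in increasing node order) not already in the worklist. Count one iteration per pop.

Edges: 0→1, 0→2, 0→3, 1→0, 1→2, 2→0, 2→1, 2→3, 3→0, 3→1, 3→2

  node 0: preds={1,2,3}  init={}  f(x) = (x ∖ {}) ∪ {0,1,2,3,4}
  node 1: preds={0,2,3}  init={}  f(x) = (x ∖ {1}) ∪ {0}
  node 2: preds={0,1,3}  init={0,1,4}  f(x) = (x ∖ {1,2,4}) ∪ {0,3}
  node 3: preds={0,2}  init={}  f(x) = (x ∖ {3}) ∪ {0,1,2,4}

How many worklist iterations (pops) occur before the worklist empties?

Trace (7 dequeues):
  [1] u=0 | in {0,1,4} | out {0,1,2,3,4} | prev {} | push {}
  [2] u=1 | in {0,1,2,3,4} | out {0,2,3,4} | prev {} | push {0}
  [3] u=2 | in {0,1,2,3,4} | out {0,1,3,4} | prev {0,1,4} | push {1}
  [4] u=3 | in {0,1,2,3,4} | out {0,1,2,4} | prev {} | push {2}
  [5] u=0 | in {0,1,2,3,4} | out {0,1,2,3,4} | ==
  [6] u=1 | in {0,1,2,3,4} | out {0,2,3,4} | ==
  [7] u=2 | in {0,1,2,3,4} | out {0,1,3,4} | ==

Converged values:
  [0] {0,1,2,3,4}
  [1] {0,2,3,4}
  [2] {0,1,3,4}
  [3] {0,1,2,4}

7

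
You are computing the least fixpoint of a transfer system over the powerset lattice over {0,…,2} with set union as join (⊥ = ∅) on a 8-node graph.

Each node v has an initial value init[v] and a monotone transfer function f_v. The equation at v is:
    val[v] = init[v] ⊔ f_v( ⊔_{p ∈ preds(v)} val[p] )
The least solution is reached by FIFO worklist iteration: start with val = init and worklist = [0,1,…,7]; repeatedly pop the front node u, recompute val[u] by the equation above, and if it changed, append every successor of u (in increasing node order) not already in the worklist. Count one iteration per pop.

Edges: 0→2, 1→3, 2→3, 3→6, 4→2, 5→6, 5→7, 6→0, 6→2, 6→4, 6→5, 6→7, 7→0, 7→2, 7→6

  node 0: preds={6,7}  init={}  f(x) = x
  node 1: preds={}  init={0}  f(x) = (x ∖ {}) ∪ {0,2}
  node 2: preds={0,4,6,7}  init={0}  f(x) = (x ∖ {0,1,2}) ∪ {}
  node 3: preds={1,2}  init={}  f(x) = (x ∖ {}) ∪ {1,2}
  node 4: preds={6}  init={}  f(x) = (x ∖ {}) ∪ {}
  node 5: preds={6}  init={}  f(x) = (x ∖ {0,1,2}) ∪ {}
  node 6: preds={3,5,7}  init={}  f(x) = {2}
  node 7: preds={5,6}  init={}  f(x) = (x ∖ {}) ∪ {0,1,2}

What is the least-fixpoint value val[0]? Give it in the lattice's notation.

Worklist (14 pops):
  #1 pop 0: in={} → {} (no change)
  #2 pop 1: in={} → {0,2} (was {0}); enqueue []
  #3 pop 2: in={} → {0} (no change)
  #4 pop 3: in={0,2} → {0,1,2} (was {}); enqueue []
  #5 pop 4: in={} → {} (no change)
  #6 pop 5: in={} → {} (no change)
  #7 pop 6: in={0,1,2} → {2} (was {}); enqueue [0,2,4,5]
  #8 pop 7: in={2} → {0,1,2} (was {}); enqueue [6]
  #9 pop 0: in={0,1,2} → {0,1,2} (was {}); enqueue []
  #10 pop 2: in={0,1,2} → {0} (no change)
  #11 pop 4: in={2} → {2} (was {}); enqueue [2]
  #12 pop 5: in={2} → {} (no change)
  #13 pop 6: in={0,1,2} → {2} (no change)
  #14 pop 2: in={0,1,2} → {0} (no change)

Fixpoint:
  val[0] = {0,1,2}
  val[1] = {0,2}
  val[2] = {0}
  val[3] = {0,1,2}
  val[4] = {2}
  val[5] = {}
  val[6] = {2}
  val[7] = {0,1,2}

{0,1,2}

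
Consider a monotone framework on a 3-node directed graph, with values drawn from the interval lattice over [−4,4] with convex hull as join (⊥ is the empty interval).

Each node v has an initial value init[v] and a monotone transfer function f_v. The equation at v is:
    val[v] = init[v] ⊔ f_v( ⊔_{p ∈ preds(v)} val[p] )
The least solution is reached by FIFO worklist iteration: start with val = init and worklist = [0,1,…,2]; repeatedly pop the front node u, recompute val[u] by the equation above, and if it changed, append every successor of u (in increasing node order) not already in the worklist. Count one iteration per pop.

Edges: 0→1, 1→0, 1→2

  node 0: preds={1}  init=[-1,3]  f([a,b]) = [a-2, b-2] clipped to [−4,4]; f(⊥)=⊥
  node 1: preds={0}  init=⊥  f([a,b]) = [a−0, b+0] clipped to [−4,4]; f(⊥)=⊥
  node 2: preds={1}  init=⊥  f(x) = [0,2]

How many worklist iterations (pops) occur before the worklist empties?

10

Iteration log — 10 steps:
  step 1. node 0  ⊔preds=⊥  new=[-1,3]  stable
  step 2. node 1  ⊔preds=[-1,3]  new=[-1,3]  old=⊥  +wl: 0
  step 3. node 2  ⊔preds=[-1,3]  new=[0,2]  old=⊥  +wl: 
  step 4. node 0  ⊔preds=[-1,3]  new=[-3,3]  old=[-1,3]  +wl: 1
  step 5. node 1  ⊔preds=[-3,3]  new=[-3,3]  old=[-1,3]  +wl: 0,2
  step 6. node 0  ⊔preds=[-3,3]  new=[-4,3]  old=[-3,3]  +wl: 1
  step 7. node 2  ⊔preds=[-3,3]  new=[0,2]  stable
  step 8. node 1  ⊔preds=[-4,3]  new=[-4,3]  old=[-3,3]  +wl: 0,2
  step 9. node 0  ⊔preds=[-4,3]  new=[-4,3]  stable
  step 10. node 2  ⊔preds=[-4,3]  new=[0,2]  stable

Least fixpoint reached:
  node 0: [-4,3]
  node 1: [-4,3]
  node 2: [0,2]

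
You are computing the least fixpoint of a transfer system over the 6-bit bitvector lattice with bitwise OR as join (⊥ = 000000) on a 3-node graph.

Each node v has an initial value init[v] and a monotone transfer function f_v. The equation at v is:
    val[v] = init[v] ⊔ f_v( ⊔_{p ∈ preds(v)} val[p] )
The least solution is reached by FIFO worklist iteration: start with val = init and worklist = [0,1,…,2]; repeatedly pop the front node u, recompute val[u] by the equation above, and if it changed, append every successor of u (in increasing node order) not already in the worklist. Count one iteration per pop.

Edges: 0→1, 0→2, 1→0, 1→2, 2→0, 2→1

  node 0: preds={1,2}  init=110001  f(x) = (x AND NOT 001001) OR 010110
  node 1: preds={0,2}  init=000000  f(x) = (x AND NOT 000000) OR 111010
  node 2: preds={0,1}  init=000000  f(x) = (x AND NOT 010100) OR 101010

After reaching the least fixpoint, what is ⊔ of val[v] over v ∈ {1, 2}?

111111

Iteration log — 5 steps:
  step 1. node 0  ⊔preds=000000  new=110111  old=110001  +wl: 
  step 2. node 1  ⊔preds=110111  new=111111  old=000000  +wl: 0
  step 3. node 2  ⊔preds=111111  new=101011  old=000000  +wl: 1
  step 4. node 0  ⊔preds=111111  new=110111  stable
  step 5. node 1  ⊔preds=111111  new=111111  stable

Least fixpoint reached:
  node 0: 110111
  node 1: 111111
  node 2: 101011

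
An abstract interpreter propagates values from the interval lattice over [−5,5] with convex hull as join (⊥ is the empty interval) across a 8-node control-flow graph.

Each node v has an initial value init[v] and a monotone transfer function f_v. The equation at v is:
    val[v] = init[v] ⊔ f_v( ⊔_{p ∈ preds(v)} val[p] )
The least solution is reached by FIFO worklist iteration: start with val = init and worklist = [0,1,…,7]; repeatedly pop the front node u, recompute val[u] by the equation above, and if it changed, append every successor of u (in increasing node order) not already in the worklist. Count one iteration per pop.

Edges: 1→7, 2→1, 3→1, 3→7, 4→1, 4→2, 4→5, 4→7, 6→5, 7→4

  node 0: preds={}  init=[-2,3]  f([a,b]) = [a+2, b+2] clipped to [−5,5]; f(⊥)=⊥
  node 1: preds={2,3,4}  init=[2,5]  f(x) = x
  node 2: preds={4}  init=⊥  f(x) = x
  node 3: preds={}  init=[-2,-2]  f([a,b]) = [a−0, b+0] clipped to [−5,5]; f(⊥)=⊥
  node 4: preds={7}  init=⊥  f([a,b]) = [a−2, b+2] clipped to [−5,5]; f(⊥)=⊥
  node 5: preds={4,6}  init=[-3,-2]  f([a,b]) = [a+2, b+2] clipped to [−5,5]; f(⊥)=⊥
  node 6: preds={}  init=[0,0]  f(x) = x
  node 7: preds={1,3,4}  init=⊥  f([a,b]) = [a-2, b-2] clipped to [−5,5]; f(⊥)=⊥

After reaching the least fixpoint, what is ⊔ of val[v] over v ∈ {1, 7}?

Worklist (15 pops):
  #1 pop 0: in=⊥ → [-2,3] (no change)
  #2 pop 1: in=[-2,-2] → [-2,5] (was [2,5]); enqueue []
  #3 pop 2: in=⊥ → ⊥ (no change)
  #4 pop 3: in=⊥ → [-2,-2] (no change)
  #5 pop 4: in=⊥ → ⊥ (no change)
  #6 pop 5: in=[0,0] → [-3,2] (was [-3,-2]); enqueue []
  #7 pop 6: in=⊥ → [0,0] (no change)
  #8 pop 7: in=[-2,5] → [-4,3] (was ⊥); enqueue [4]
  #9 pop 4: in=[-4,3] → [-5,5] (was ⊥); enqueue [1,2,5,7]
  #10 pop 1: in=[-5,5] → [-5,5] (was [-2,5]); enqueue []
  #11 pop 2: in=[-5,5] → [-5,5] (was ⊥); enqueue [1]
  #12 pop 5: in=[-5,5] → [-3,5] (was [-3,2]); enqueue []
  #13 pop 7: in=[-5,5] → [-5,3] (was [-4,3]); enqueue [4]
  #14 pop 1: in=[-5,5] → [-5,5] (no change)
  #15 pop 4: in=[-5,3] → [-5,5] (no change)

Fixpoint:
  val[0] = [-2,3]
  val[1] = [-5,5]
  val[2] = [-5,5]
  val[3] = [-2,-2]
  val[4] = [-5,5]
  val[5] = [-3,5]
  val[6] = [0,0]
  val[7] = [-5,3]

[-5,5]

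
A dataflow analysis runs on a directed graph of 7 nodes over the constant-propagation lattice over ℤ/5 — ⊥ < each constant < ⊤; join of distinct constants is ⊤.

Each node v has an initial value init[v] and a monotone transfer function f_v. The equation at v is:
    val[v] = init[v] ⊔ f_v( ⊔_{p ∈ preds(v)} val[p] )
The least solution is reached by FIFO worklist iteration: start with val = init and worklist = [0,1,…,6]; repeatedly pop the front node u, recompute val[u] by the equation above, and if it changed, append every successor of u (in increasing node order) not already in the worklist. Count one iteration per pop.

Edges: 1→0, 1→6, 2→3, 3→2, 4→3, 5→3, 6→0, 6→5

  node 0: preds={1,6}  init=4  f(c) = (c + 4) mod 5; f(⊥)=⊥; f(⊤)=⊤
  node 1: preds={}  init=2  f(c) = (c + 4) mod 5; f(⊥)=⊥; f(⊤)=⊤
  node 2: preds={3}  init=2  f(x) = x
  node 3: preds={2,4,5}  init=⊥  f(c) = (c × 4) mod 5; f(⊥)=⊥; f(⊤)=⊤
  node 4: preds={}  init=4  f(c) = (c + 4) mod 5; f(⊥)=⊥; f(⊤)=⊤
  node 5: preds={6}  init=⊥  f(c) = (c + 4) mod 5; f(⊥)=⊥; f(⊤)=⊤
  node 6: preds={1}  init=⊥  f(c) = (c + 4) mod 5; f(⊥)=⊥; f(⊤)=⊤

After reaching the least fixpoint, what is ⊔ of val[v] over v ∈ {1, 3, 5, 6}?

Iteration log — 11 steps:
  step 1. node 0  ⊔preds=2  new=⊤  old=4  +wl: 
  step 2. node 1  ⊔preds=⊥  new=2  stable
  step 3. node 2  ⊔preds=⊥  new=2  stable
  step 4. node 3  ⊔preds=⊤  new=⊤  old=⊥  +wl: 2
  step 5. node 4  ⊔preds=⊥  new=4  stable
  step 6. node 5  ⊔preds=⊥  new=⊥  stable
  step 7. node 6  ⊔preds=2  new=1  old=⊥  +wl: 0,5
  step 8. node 2  ⊔preds=⊤  new=⊤  old=2  +wl: 3
  step 9. node 0  ⊔preds=⊤  new=⊤  stable
  step 10. node 5  ⊔preds=1  new=0  old=⊥  +wl: 
  step 11. node 3  ⊔preds=⊤  new=⊤  stable

Least fixpoint reached:
  node 0: ⊤
  node 1: 2
  node 2: ⊤
  node 3: ⊤
  node 4: 4
  node 5: 0
  node 6: 1

⊤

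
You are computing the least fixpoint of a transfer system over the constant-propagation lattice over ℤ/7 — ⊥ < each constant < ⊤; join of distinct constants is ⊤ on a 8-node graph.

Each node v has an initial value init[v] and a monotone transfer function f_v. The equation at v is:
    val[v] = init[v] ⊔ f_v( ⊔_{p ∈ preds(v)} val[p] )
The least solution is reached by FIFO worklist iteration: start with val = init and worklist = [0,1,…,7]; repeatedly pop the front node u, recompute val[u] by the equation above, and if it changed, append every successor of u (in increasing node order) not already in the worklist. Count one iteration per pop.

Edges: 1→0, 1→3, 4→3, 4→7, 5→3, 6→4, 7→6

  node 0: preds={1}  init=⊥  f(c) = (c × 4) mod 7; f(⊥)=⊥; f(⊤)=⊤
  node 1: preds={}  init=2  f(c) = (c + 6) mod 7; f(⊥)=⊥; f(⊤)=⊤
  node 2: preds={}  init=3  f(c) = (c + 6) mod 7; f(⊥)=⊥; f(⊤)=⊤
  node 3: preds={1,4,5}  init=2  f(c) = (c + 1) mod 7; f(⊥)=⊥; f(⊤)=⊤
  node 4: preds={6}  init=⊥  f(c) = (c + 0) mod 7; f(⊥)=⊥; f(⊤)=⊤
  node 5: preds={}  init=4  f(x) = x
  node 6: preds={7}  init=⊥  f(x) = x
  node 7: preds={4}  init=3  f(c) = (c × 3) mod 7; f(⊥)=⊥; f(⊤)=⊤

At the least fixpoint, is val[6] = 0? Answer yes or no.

no

Worklist (15 pops):
  #1 pop 0: in=2 → 1 (was ⊥); enqueue []
  #2 pop 1: in=⊥ → 2 (no change)
  #3 pop 2: in=⊥ → 3 (no change)
  #4 pop 3: in=⊤ → ⊤ (was 2); enqueue []
  #5 pop 4: in=⊥ → ⊥ (no change)
  #6 pop 5: in=⊥ → 4 (no change)
  #7 pop 6: in=3 → 3 (was ⊥); enqueue [4]
  #8 pop 7: in=⊥ → 3 (no change)
  #9 pop 4: in=3 → 3 (was ⊥); enqueue [3,7]
  #10 pop 3: in=⊤ → ⊤ (no change)
  #11 pop 7: in=3 → ⊤ (was 3); enqueue [6]
  #12 pop 6: in=⊤ → ⊤ (was 3); enqueue [4]
  #13 pop 4: in=⊤ → ⊤ (was 3); enqueue [3,7]
  #14 pop 3: in=⊤ → ⊤ (no change)
  #15 pop 7: in=⊤ → ⊤ (no change)

Fixpoint:
  val[0] = 1
  val[1] = 2
  val[2] = 3
  val[3] = ⊤
  val[4] = ⊤
  val[5] = 4
  val[6] = ⊤
  val[7] = ⊤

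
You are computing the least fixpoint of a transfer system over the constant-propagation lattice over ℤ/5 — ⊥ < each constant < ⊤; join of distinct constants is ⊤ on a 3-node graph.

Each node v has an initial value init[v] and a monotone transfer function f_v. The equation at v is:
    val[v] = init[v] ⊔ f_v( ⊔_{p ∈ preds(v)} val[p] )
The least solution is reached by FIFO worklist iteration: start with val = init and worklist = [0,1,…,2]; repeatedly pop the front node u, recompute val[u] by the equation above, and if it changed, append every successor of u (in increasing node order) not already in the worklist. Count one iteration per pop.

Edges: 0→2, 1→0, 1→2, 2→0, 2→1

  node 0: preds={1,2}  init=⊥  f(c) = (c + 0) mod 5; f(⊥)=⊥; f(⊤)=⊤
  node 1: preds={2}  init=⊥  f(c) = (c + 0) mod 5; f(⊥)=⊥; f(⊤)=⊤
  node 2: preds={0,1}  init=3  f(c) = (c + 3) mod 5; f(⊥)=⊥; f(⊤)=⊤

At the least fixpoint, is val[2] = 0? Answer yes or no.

no

Worklist (7 pops):
  #1 pop 0: in=3 → 3 (was ⊥); enqueue []
  #2 pop 1: in=3 → 3 (was ⊥); enqueue [0]
  #3 pop 2: in=3 → ⊤ (was 3); enqueue [1]
  #4 pop 0: in=⊤ → ⊤ (was 3); enqueue [2]
  #5 pop 1: in=⊤ → ⊤ (was 3); enqueue [0]
  #6 pop 2: in=⊤ → ⊤ (no change)
  #7 pop 0: in=⊤ → ⊤ (no change)

Fixpoint:
  val[0] = ⊤
  val[1] = ⊤
  val[2] = ⊤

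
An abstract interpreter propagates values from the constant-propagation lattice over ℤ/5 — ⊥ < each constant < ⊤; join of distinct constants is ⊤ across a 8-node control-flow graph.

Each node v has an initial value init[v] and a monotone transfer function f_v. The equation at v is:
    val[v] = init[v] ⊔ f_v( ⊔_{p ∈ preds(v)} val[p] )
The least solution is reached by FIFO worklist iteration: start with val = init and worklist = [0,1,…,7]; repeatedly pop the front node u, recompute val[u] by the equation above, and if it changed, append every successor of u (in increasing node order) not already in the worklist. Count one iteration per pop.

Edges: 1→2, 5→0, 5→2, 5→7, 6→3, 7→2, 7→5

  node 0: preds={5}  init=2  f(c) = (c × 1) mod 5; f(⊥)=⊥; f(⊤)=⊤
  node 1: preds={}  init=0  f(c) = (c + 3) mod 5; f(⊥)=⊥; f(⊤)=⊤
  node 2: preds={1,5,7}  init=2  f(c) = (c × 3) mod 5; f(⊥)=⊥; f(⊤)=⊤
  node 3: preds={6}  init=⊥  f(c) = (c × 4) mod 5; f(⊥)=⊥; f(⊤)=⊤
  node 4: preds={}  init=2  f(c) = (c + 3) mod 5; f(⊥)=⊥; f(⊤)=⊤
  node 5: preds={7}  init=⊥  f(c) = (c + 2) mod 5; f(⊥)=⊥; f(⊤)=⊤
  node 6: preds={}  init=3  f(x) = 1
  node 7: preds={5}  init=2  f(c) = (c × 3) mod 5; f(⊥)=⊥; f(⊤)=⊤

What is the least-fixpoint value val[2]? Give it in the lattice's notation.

Iteration log — 11 steps:
  step 1. node 0  ⊔preds=⊥  new=2  stable
  step 2. node 1  ⊔preds=⊥  new=0  stable
  step 3. node 2  ⊔preds=⊤  new=⊤  old=2  +wl: 
  step 4. node 3  ⊔preds=3  new=2  old=⊥  +wl: 
  step 5. node 4  ⊔preds=⊥  new=2  stable
  step 6. node 5  ⊔preds=2  new=4  old=⊥  +wl: 0,2
  step 7. node 6  ⊔preds=⊥  new=⊤  old=3  +wl: 3
  step 8. node 7  ⊔preds=4  new=2  stable
  step 9. node 0  ⊔preds=4  new=⊤  old=2  +wl: 
  step 10. node 2  ⊔preds=⊤  new=⊤  stable
  step 11. node 3  ⊔preds=⊤  new=⊤  old=2  +wl: 

Least fixpoint reached:
  node 0: ⊤
  node 1: 0
  node 2: ⊤
  node 3: ⊤
  node 4: 2
  node 5: 4
  node 6: ⊤
  node 7: 2

⊤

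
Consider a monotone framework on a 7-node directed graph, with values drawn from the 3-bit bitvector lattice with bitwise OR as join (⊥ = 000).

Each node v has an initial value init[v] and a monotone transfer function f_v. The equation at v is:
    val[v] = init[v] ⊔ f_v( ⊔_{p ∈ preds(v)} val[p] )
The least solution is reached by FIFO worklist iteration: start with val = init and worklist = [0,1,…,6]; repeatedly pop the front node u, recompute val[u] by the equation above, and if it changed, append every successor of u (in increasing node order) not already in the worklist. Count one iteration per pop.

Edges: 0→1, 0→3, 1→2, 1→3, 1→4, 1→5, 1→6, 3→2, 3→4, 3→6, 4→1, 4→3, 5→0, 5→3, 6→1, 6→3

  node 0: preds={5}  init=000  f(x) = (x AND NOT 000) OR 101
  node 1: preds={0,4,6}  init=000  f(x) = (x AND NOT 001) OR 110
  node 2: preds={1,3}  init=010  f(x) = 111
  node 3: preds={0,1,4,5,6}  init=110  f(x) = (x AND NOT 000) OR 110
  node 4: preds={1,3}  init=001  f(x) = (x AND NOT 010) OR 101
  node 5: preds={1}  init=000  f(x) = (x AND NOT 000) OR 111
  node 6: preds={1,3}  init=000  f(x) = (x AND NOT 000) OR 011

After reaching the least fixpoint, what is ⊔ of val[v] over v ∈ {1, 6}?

Trace (13 dequeues):
  [1] u=0 | in 000 | out 101 | prev 000 | push {}
  [2] u=1 | in 101 | out 110 | prev 000 | push {}
  [3] u=2 | in 110 | out 111 | prev 010 | push {}
  [4] u=3 | in 111 | out 111 | prev 110 | push {2}
  [5] u=4 | in 111 | out 101 | prev 001 | push {1,3}
  [6] u=5 | in 110 | out 111 | prev 000 | push {0}
  [7] u=6 | in 111 | out 111 | prev 000 | push {}
  [8] u=2 | in 111 | out 111 | ==
  [9] u=1 | in 111 | out 110 | ==
  [10] u=3 | in 111 | out 111 | ==
  [11] u=0 | in 111 | out 111 | prev 101 | push {1,3}
  [12] u=1 | in 111 | out 110 | ==
  [13] u=3 | in 111 | out 111 | ==

Converged values:
  [0] 111
  [1] 110
  [2] 111
  [3] 111
  [4] 101
  [5] 111
  [6] 111

111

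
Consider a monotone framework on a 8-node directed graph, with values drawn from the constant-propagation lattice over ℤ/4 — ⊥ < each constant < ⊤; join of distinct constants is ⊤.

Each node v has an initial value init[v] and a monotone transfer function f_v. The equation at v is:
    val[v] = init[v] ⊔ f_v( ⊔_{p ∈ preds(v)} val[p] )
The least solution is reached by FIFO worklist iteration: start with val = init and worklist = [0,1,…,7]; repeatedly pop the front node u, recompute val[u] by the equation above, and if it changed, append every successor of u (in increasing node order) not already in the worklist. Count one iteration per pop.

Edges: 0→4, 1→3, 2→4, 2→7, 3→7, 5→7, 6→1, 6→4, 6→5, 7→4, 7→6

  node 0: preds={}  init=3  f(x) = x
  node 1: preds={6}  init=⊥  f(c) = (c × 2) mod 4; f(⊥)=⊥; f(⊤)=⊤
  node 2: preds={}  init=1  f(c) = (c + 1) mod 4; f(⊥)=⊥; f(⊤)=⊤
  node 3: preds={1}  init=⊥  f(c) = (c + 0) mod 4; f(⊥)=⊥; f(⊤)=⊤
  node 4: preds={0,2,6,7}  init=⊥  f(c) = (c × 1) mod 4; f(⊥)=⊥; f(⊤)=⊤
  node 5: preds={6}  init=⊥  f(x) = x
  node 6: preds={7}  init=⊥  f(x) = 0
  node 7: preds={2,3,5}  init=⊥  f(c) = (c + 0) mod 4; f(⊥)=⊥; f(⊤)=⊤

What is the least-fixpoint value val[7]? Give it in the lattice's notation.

⊤

Iteration log — 16 steps:
  step 1. node 0  ⊔preds=⊥  new=3  stable
  step 2. node 1  ⊔preds=⊥  new=⊥  stable
  step 3. node 2  ⊔preds=⊥  new=1  stable
  step 4. node 3  ⊔preds=⊥  new=⊥  stable
  step 5. node 4  ⊔preds=⊤  new=⊤  old=⊥  +wl: 
  step 6. node 5  ⊔preds=⊥  new=⊥  stable
  step 7. node 6  ⊔preds=⊥  new=0  old=⊥  +wl: 1,4,5
  step 8. node 7  ⊔preds=1  new=1  old=⊥  +wl: 6
  step 9. node 1  ⊔preds=0  new=0  old=⊥  +wl: 3
  step 10. node 4  ⊔preds=⊤  new=⊤  stable
  step 11. node 5  ⊔preds=0  new=0  old=⊥  +wl: 7
  step 12. node 6  ⊔preds=1  new=0  stable
  step 13. node 3  ⊔preds=0  new=0  old=⊥  +wl: 
  step 14. node 7  ⊔preds=⊤  new=⊤  old=1  +wl: 4,6
  step 15. node 4  ⊔preds=⊤  new=⊤  stable
  step 16. node 6  ⊔preds=⊤  new=0  stable

Least fixpoint reached:
  node 0: 3
  node 1: 0
  node 2: 1
  node 3: 0
  node 4: ⊤
  node 5: 0
  node 6: 0
  node 7: ⊤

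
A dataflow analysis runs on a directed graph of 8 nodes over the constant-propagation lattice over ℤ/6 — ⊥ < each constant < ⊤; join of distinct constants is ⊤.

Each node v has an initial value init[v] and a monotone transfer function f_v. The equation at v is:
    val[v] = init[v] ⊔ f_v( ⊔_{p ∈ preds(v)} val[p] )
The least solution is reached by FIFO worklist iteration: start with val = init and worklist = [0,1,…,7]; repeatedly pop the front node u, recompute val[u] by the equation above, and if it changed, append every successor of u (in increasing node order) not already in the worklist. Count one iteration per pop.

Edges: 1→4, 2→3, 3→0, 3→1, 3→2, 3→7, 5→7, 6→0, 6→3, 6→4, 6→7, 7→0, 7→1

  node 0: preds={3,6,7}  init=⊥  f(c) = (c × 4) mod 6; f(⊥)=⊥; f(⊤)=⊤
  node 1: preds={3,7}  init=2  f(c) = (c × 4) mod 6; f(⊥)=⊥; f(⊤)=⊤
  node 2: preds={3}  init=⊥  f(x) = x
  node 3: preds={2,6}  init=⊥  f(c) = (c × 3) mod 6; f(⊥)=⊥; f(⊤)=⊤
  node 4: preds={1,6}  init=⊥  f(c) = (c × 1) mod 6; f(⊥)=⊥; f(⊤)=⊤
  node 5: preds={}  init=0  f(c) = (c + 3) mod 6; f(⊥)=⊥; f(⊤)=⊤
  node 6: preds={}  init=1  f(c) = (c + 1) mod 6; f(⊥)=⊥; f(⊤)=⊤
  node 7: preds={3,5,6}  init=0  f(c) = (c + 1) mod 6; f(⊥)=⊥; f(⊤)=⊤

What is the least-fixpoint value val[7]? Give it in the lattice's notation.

⊤

Iteration log — 17 steps:
  step 1. node 0  ⊔preds=⊤  new=⊤  old=⊥  +wl: 
  step 2. node 1  ⊔preds=0  new=⊤  old=2  +wl: 
  step 3. node 2  ⊔preds=⊥  new=⊥  stable
  step 4. node 3  ⊔preds=1  new=3  old=⊥  +wl: 0,1,2
  step 5. node 4  ⊔preds=⊤  new=⊤  old=⊥  +wl: 
  step 6. node 5  ⊔preds=⊥  new=0  stable
  step 7. node 6  ⊔preds=⊥  new=1  stable
  step 8. node 7  ⊔preds=⊤  new=⊤  old=0  +wl: 
  step 9. node 0  ⊔preds=⊤  new=⊤  stable
  step 10. node 1  ⊔preds=⊤  new=⊤  stable
  step 11. node 2  ⊔preds=3  new=3  old=⊥  +wl: 3
  step 12. node 3  ⊔preds=⊤  new=⊤  old=3  +wl: 0,1,2,7
  step 13. node 0  ⊔preds=⊤  new=⊤  stable
  step 14. node 1  ⊔preds=⊤  new=⊤  stable
  step 15. node 2  ⊔preds=⊤  new=⊤  old=3  +wl: 3
  step 16. node 7  ⊔preds=⊤  new=⊤  stable
  step 17. node 3  ⊔preds=⊤  new=⊤  stable

Least fixpoint reached:
  node 0: ⊤
  node 1: ⊤
  node 2: ⊤
  node 3: ⊤
  node 4: ⊤
  node 5: 0
  node 6: 1
  node 7: ⊤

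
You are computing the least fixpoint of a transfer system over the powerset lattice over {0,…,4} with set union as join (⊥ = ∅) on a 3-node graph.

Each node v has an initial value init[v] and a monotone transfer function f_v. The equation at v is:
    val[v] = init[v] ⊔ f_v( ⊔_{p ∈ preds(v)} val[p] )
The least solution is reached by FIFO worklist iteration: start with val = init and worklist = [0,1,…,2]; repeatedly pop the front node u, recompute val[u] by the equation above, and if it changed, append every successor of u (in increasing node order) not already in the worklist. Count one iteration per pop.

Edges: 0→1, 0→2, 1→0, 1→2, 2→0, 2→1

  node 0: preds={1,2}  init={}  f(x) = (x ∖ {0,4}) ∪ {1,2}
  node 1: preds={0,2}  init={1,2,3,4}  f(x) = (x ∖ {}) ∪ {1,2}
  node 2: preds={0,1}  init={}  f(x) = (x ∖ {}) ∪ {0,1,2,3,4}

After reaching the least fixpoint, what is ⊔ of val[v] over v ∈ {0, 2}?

Trace (7 dequeues):
  [1] u=0 | in {1,2,3,4} | out {1,2,3} | prev {} | push {}
  [2] u=1 | in {1,2,3} | out {1,2,3,4} | ==
  [3] u=2 | in {1,2,3,4} | out {0,1,2,3,4} | prev {} | push {0,1}
  [4] u=0 | in {0,1,2,3,4} | out {1,2,3} | ==
  [5] u=1 | in {0,1,2,3,4} | out {0,1,2,3,4} | prev {1,2,3,4} | push {0,2}
  [6] u=0 | in {0,1,2,3,4} | out {1,2,3} | ==
  [7] u=2 | in {0,1,2,3,4} | out {0,1,2,3,4} | ==

Converged values:
  [0] {1,2,3}
  [1] {0,1,2,3,4}
  [2] {0,1,2,3,4}

{0,1,2,3,4}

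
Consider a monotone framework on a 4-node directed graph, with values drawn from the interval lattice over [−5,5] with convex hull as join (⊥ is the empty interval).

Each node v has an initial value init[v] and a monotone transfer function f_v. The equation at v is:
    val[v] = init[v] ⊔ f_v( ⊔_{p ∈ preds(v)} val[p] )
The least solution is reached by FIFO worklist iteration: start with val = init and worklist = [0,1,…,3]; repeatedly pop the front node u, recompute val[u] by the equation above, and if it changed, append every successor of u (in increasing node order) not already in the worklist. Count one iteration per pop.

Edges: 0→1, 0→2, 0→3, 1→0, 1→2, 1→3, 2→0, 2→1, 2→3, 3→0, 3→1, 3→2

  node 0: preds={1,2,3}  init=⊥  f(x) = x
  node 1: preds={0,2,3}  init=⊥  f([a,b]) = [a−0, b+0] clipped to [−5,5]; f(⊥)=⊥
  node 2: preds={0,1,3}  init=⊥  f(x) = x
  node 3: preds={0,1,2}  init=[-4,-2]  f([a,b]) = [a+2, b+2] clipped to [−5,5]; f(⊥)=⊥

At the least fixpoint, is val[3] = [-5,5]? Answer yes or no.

Trace (22 dequeues):
  [1] u=0 | in [-4,-2] | out [-4,-2] | prev ⊥ | push {}
  [2] u=1 | in [-4,-2] | out [-4,-2] | prev ⊥ | push {0}
  [3] u=2 | in [-4,-2] | out [-4,-2] | prev ⊥ | push {1}
  [4] u=3 | in [-4,-2] | out [-4,0] | prev [-4,-2] | push {2}
  [5] u=0 | in [-4,0] | out [-4,0] | prev [-4,-2] | push {3}
  [6] u=1 | in [-4,0] | out [-4,0] | prev [-4,-2] | push {0}
  [7] u=2 | in [-4,0] | out [-4,0] | prev [-4,-2] | push {1}
  [8] u=3 | in [-4,0] | out [-4,2] | prev [-4,0] | push {2}
  [9] u=0 | in [-4,2] | out [-4,2] | prev [-4,0] | push {3}
  [10] u=1 | in [-4,2] | out [-4,2] | prev [-4,0] | push {0}
  [11] u=2 | in [-4,2] | out [-4,2] | prev [-4,0] | push {1}
  [12] u=3 | in [-4,2] | out [-4,4] | prev [-4,2] | push {2}
  [13] u=0 | in [-4,4] | out [-4,4] | prev [-4,2] | push {3}
  [14] u=1 | in [-4,4] | out [-4,4] | prev [-4,2] | push {0}
  [15] u=2 | in [-4,4] | out [-4,4] | prev [-4,2] | push {1}
  [16] u=3 | in [-4,4] | out [-4,5] | prev [-4,4] | push {2}
  [17] u=0 | in [-4,5] | out [-4,5] | prev [-4,4] | push {3}
  [18] u=1 | in [-4,5] | out [-4,5] | prev [-4,4] | push {0}
  [19] u=2 | in [-4,5] | out [-4,5] | prev [-4,4] | push {1}
  [20] u=3 | in [-4,5] | out [-4,5] | ==
  [21] u=0 | in [-4,5] | out [-4,5] | ==
  [22] u=1 | in [-4,5] | out [-4,5] | ==

Converged values:
  [0] [-4,5]
  [1] [-4,5]
  [2] [-4,5]
  [3] [-4,5]

no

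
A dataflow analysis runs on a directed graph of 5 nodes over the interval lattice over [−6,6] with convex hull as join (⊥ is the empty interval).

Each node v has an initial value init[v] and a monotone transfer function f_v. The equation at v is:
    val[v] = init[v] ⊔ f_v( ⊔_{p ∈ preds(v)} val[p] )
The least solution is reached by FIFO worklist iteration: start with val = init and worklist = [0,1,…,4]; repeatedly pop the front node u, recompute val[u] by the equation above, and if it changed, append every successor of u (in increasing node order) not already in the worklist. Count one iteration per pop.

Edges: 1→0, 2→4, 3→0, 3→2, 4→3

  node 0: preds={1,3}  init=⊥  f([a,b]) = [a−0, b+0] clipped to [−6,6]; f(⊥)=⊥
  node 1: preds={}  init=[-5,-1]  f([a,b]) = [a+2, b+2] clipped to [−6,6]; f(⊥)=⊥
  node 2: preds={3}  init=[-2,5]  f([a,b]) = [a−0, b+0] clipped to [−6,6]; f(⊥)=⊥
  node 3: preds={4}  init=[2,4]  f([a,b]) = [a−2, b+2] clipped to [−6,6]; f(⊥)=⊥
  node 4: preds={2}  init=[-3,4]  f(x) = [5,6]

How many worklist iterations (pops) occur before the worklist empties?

9

Trace (9 dequeues):
  [1] u=0 | in [-5,4] | out [-5,4] | prev ⊥ | push {}
  [2] u=1 | in ⊥ | out [-5,-1] | ==
  [3] u=2 | in [2,4] | out [-2,5] | ==
  [4] u=3 | in [-3,4] | out [-5,6] | prev [2,4] | push {0,2}
  [5] u=4 | in [-2,5] | out [-3,6] | prev [-3,4] | push {3}
  [6] u=0 | in [-5,6] | out [-5,6] | prev [-5,4] | push {}
  [7] u=2 | in [-5,6] | out [-5,6] | prev [-2,5] | push {4}
  [8] u=3 | in [-3,6] | out [-5,6] | ==
  [9] u=4 | in [-5,6] | out [-3,6] | ==

Converged values:
  [0] [-5,6]
  [1] [-5,-1]
  [2] [-5,6]
  [3] [-5,6]
  [4] [-3,6]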